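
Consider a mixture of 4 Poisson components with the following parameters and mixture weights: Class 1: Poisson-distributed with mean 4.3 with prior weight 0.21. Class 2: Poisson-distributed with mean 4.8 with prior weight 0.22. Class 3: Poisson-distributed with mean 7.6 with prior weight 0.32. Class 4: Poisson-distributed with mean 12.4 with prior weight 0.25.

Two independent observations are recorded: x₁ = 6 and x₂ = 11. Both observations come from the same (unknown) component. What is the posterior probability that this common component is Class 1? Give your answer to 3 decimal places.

0.023

The responsibility of component k is π_k f_k(x) divided by Σ_j π_j f_j(x).
Since both observations come from the same component, the likelihood for component k is f_k(x₁)·f_k(x₂).
  p_1 = [e^(−4.3)·4.3^6/6! = 0.119127] × [0.00315886] = 0.000376308
  p_2 = [e^(−4.8)·4.8^6/6! = 0.139798] × [0.00642517] = 0.000898226
  p_3 = [e^(−7.6)·7.6^6/6! = 0.13394] × [0.061257] = 0.00820478
  p_4 = [e^(−12.4)·12.4^6/6! = 0.0207944] × [0.109959] = 0.00228653
Prior × likelihood for each component:
  π_1·p_1 = 0.21 × 0.000376308 = 7.90246e-05
  π_2·p_2 = 0.22 × 0.000898226 = 0.00019761
  π_3·p_3 = 0.32 × 0.00820478 = 0.00262553
  π_4·p_4 = 0.25 × 0.00228653 = 0.000571633
Evidence: 7.90246e-05 + 0.00019761 + 0.00262553 + 0.000571633 = 0.0034738
Responsibility of Class 1: 7.90246e-05 / 0.0034738 ≈ 0.023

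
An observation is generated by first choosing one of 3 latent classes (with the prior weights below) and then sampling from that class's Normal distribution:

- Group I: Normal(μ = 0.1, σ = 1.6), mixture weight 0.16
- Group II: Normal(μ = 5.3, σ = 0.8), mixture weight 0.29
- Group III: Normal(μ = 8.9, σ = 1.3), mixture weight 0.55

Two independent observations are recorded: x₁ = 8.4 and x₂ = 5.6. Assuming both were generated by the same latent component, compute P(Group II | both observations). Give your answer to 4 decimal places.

P(component k | x) = π_k·f_k(x) / marginal(x), where marginal(x) = Σ_j π_j·f_j(x).
Since both observations come from the same component, the likelihood for component k is f_k(x₁)·f_k(x₂).
  f_I = [(1/(1.6·√(2π)))·exp(−(8.4−0.1)²/(2·1.6²)) = 0.249339·exp(-13.45508) = 3.57539e-07] × [0.00067747] = 2.42222e-10
  f_II = [(1/(0.8·√(2π)))·exp(−(8.4−5.3)²/(2·0.8²)) = 0.498678·exp(-7.50781) = 0.000273665] × [0.464819] = 0.000127204
  f_III = [(1/(1.3·√(2π)))·exp(−(8.4−8.9)²/(2·1.3²)) = 0.306879·exp(-0.07396) = 0.285] × [0.0122382] = 0.00348787
Unnormalised posteriors:
  π_I·f_I = 0.16 × 2.42222e-10 = 3.87556e-11
  π_II·f_II = 0.29 × 0.000127204 = 3.68893e-05
  π_III·f_III = 0.55 × 0.00348787 = 0.00191833
Marginal: 3.87556e-11 + 3.68893e-05 + 0.00191833 = 0.00195522
Responsibility of Group II: 3.68893e-05 / 0.00195522 ≈ 0.0189

0.0189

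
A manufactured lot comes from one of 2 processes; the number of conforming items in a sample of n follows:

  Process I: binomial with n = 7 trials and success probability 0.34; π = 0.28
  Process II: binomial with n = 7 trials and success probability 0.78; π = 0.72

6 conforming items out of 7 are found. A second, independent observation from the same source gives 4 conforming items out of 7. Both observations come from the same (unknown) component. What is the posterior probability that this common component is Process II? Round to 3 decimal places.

0.992

By Bayes' theorem, P(k | x) = P(Z=k) f_k(x) / Σ_j P(Z=j) f_j(x).
Since both observations come from the same component, the likelihood for component k is f_k(x₁)·f_k(x₂).
  p_I = [C(7,6)·0.34^6·0.66^1 = 7·0.0015448·0.66 = 0.007137] × [0.134467] = 0.00095969
  p_II = [C(7,6)·0.78^6·0.22^1 = 7·0.2252·0.22 = 0.346807] × [0.137948] = 0.0478413
Multiply by the mixture weights:
  P(Z=I)·p_I = 0.28 × 0.00095969 = 0.000268713
  P(Z=II)·p_II = 0.72 × 0.0478413 = 0.0344457
Sum: 0.000268713 + 0.0344457 = 0.0347144
P(Process II | x) ≈ 0.992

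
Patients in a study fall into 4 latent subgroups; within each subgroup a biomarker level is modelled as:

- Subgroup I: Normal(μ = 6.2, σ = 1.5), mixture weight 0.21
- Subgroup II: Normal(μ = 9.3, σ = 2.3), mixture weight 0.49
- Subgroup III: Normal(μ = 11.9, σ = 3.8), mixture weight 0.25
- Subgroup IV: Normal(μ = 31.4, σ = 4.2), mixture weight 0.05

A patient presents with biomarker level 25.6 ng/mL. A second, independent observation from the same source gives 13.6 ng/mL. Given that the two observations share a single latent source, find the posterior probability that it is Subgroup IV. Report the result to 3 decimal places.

The responsibility of component k is P(Z=k) f_k(x) divided by Σ_j P(Z=j) f_j(x).
Since both observations come from the same component, the likelihood for component k is f_k(x₁)·f_k(x₂).
  f_I = [1.26578e-37] × [1.38019e-06] = 1.74701e-43
  f_II = [2.15264e-12] × [0.0302129] = 6.50377e-14
  f_III = [0.000158002] × [0.0949876] = 1.50083e-05
  f_IV = [0.0366062] × [1.19504e-05] = 4.37457e-07
Unnormalised posteriors:
  P(Z=I)·f_I = 0.21 × 1.74701e-43 = 3.66873e-44
  P(Z=II)·f_II = 0.49 × 6.50377e-14 = 3.18685e-14
  P(Z=III)·f_III = 0.25 × 1.50083e-05 = 3.75207e-06
  P(Z=IV)·f_IV = 0.05 × 4.37457e-07 = 2.18729e-08
Denominator: 3.66873e-44 + 3.18685e-14 + 3.75207e-06 + 2.18729e-08 = 3.77394e-06
P(Subgroup IV | x₁, x₂) ≈ 0.006

0.006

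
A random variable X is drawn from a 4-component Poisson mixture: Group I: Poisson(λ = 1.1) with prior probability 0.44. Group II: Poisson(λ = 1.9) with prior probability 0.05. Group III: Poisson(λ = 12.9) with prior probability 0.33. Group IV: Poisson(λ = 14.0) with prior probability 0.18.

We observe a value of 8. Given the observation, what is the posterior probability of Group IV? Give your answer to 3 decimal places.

0.258

By Bayes' theorem, P(k | x) = π_k f_k(x) / Σ_j π_j f_j(x).
Poisson probabilities:
  L_I = e^(−1.1)·1.1^8/8! = 1.76969e-05
  L_II = e^(−1.9)·1.9^8/8! = 0.000630012
  L_III = e^(−12.9)·12.9^8/8! = 0.0475115
  L_IV = e^(−14.0)·14.0^8/8! = 0.0304355
Unnormalised posteriors:
  π_I·L_I = 0.44 × 1.76969e-05 = 7.78663e-06
  π_II·L_II = 0.05 × 0.000630012 = 3.15006e-05
  π_III·L_III = 0.33 × 0.0475115 = 0.0156788
  π_IV·L_IV = 0.18 × 0.0304355 = 0.0054784
Marginal: 7.78663e-06 + 3.15006e-05 + 0.0156788 + 0.0054784 = 0.0211965
P(Group IV | data) ≈ 0.258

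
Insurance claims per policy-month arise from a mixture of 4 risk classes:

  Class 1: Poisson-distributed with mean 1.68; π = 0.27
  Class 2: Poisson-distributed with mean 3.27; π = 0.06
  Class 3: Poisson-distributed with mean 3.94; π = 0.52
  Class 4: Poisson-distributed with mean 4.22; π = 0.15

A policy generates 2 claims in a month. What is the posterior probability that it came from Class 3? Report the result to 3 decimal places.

0.433

Posterior ∝ prior × likelihood, so P(k | x) ∝ π_k f_k(x); normalise over all components.
Evaluate each component's likelihood at the observed value:
  L_1 = e^(−1.68)·1.68^2/2! = 0.263011
  L_2 = e^(−3.27)·3.27^2/2! = 0.203199
  L_3 = e^(−3.94)·3.94^2/2! = 0.150953
  L_4 = e^(−4.22)·4.22^2/2! = 0.13088
Weight by the priors:
  π_1·L_1 = 0.27 × 0.263011 = 0.071013
  π_2·L_2 = 0.06 × 0.203199 = 0.012192
  π_3·L_3 = 0.52 × 0.150953 = 0.0784956
  π_4·L_4 = 0.15 × 0.13088 = 0.019632
Evidence: 0.071013 + 0.012192 + 0.0784956 + 0.019632 = 0.181333
So the posterior for Class 3 is 0.0784956 / 0.181333 ≈ 0.433.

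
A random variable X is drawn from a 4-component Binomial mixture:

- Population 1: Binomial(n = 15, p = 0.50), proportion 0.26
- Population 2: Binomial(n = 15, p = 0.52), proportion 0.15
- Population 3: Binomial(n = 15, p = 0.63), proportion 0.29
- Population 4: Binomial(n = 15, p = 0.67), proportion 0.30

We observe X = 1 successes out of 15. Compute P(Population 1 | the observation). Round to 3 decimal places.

By Bayes' theorem, P(k | x) = w_k f_k(x) / Σ_j w_j f_j(x).
Evaluate each component's likelihood at the observed value:
  p_1 = 0.000457764
  p_2 = 0.000268826
  p_3 = 8.5164e-06
  p_4 = 1.82541e-06
Unnormalised posteriors:
  w_1·p_1 = 0.26 × 0.000457764 = 0.000119019
  w_2·p_2 = 0.15 × 0.000268826 = 4.0324e-05
  w_3·p_3 = 0.29 × 8.5164e-06 = 2.46976e-06
  w_4·p_4 = 0.30 × 1.82541e-06 = 5.47624e-07
Sum: 0.000119019 + 4.0324e-05 + 2.46976e-06 + 5.47624e-07 = 0.00016236
P(Population 1 | the observation) ≈ 0.733

0.733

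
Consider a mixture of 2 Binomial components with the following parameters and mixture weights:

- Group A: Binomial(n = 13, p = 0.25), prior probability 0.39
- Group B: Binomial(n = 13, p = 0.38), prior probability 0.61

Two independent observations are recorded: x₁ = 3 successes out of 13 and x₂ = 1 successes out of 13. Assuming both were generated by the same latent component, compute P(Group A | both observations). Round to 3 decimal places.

By Bayes' theorem, P(k | x) = w_k f_k(x) / Σ_j w_j f_j(x).
Since both observations come from the same component, the likelihood for component k is f_k(x₁)·f_k(x₂).
  L_A = [C(13,3)·0.25^3·0.75^10 = 286·0.015625·0.0563135 = 0.251651] × [0.102948] = 0.025907
  L_B = [C(13,3)·0.38^3·0.62^10 = 286·0.054872·0.00839299 = 0.131715] × [0.0159378] = 0.00209923
Unnormalised posteriors:
  w_A·L_A = 0.39 × 0.025907 = 0.0101037
  w_B·L_B = 0.61 × 0.00209923 = 0.00128053
Sum: 0.0101037 + 0.00128053 = 0.0113843
So the posterior for Group A is 0.0101037 / 0.0113843 ≈ 0.888.

0.888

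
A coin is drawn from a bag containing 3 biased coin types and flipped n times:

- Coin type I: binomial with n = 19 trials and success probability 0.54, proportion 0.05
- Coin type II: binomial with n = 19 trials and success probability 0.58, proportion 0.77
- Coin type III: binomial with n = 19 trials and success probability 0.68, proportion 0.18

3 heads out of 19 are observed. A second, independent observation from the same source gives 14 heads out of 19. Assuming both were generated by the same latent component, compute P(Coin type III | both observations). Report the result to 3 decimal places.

0.010

Posterior ∝ prior × likelihood, so P(k | x) ∝ P(Z=k) f_k(x); normalise over all components.
Since both observations come from the same component, the likelihood for component k is f_k(x₁)·f_k(x₂).
  L_I = [C(19,3)·0.54^3·0.46^16 = 969·0.157464·4.01907e-06 = 0.00061324] × [0.0429345] = 2.63292e-05
  L_II = [C(19,3)·0.58^3·0.42^16 = 969·0.195112·9.37537e-07 = 0.000177254] × [0.0740872] = 1.31323e-05
  L_III = [C(19,3)·0.68^3·0.32^16 = 969·0.314432·1.20893e-08 = 3.68341e-06] × [0.176352] = 6.49576e-07
Weight by the priors:
  P(Z=I)·L_I = 0.05 × 2.63292e-05 = 1.31646e-06
  P(Z=II)·L_II = 0.77 × 1.31323e-05 = 1.01118e-05
  P(Z=III)·L_III = 0.18 × 6.49576e-07 = 1.16924e-07
Sum: 1.31646e-06 + 1.01118e-05 + 1.16924e-07 = 1.15452e-05
P(Coin type III | x₁,x₂) ≈ 0.010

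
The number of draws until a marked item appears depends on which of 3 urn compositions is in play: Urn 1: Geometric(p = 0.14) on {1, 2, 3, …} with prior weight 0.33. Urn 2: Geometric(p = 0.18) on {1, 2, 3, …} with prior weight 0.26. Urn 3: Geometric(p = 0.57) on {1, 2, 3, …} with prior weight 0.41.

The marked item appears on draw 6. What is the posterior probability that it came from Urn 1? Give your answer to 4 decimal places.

The responsibility of component k is w_k f_k(x) divided by Σ_j w_j f_j(x).
Evaluate each component's likelihood at the observed value:
  L_1 = 0.0658598
  L_2 = 0.0667332
  L_3 = 0.00837948
Multiply by the mixture weights:
  w_1·L_1 = 0.33 × 0.0658598 = 0.0217337
  w_2·L_2 = 0.26 × 0.0667332 = 0.0173506
  w_3·L_3 = 0.41 × 0.00837948 = 0.00343559
Evidence: 0.0217337 + 0.0173506 + 0.00343559 = 0.0425199
P(Urn 1 | the observation) = 0.0217337 / 0.0425199 ≈ 0.5111

0.5111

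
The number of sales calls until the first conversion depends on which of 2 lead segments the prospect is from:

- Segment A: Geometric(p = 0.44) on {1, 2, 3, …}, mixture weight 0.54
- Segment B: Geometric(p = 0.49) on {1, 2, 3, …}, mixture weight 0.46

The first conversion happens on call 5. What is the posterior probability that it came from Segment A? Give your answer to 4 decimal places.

0.6051

The responsibility of component k is P(Z=k) f_k(x) divided by Σ_j P(Z=j) f_j(x).
Geometric probabilities:
  L_A = 0.44·(1−0.44)^4 = 0.44·0.098345 = 0.0432718
  L_B = 0.49·(1−0.49)^4 = 0.49·0.067652 = 0.0331495
Weight by the priors:
  P(Z=A)·L_A = 0.54 × 0.0432718 = 0.0233668
  P(Z=B)·L_B = 0.46 × 0.0331495 = 0.0152488
Sum: 0.0233668 + 0.0152488 = 0.0386155
So the posterior for Segment A is 0.0233668 / 0.0386155 ≈ 0.6051.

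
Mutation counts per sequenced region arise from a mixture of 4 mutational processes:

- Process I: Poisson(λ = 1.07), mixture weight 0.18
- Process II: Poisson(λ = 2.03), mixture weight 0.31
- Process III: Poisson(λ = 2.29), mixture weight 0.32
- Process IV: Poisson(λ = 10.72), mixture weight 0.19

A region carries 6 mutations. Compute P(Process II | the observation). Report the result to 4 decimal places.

0.2037

The responsibility of component k is π_k f_k(x) divided by Σ_j π_j f_j(x).
Component likelihoods at x = 6 mutations:
  L_I = e^(−1.07)·1.07^6/6! = 0.000714949
  L_II = e^(−2.03)·2.03^6/6! = 0.0127652
  L_III = e^(−2.29)·2.29^6/6! = 0.0202836
  L_IV = e^(−10.72)·10.72^6/6! = 0.04658
Unnormalised posteriors:
  π_I·L_I = 0.18 × 0.000714949 = 0.000128691
  π_II·L_II = 0.31 × 0.0127652 = 0.0039572
  π_III·L_III = 0.32 × 0.0202836 = 0.00649077
  π_IV·L_IV = 0.19 × 0.04658 = 0.0088502
Denominator: 0.000128691 + 0.0039572 + 0.00649077 + 0.0088502 = 0.0194269
P(Process II | the observation) = 0.0039572 / 0.0194269 ≈ 0.2037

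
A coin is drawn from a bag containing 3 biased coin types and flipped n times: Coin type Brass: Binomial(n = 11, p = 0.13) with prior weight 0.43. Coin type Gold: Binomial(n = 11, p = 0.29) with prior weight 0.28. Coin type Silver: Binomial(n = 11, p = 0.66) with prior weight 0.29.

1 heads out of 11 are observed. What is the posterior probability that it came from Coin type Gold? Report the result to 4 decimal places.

Posterior ∝ prior × likelihood, so P(k | x) ∝ w_k f_k(x); normalise over all components.
Component likelihoods at x = 1 heads out of 11:
  f_Brass = 0.355245
  f_Gold = 0.103842
  f_Silver = 0.000149874
Weight by the priors:
  w_Brass·f_Brass = 0.43 × 0.355245 = 0.152756
  w_Gold·f_Gold = 0.28 × 0.103842 = 0.0290758
  w_Silver·f_Silver = 0.29 × 0.000149874 = 4.34634e-05
Evidence: 0.152756 + 0.0290758 + 4.34634e-05 = 0.181875
Responsibility of Coin type Gold: 0.0290758 / 0.181875 ≈ 0.1599

0.1599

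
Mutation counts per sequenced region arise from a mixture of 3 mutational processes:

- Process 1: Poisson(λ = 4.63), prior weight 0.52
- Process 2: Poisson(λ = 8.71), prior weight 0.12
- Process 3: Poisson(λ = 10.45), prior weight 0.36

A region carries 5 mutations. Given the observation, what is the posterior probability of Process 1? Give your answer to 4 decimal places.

The responsibility of component k is π_k f_k(x) divided by Σ_j π_j f_j(x).
Component likelihoods at x = 5 mutations:
  f_1 = e^(−4.63)·4.63^5/5! = 0.172958
  f_2 = e^(−8.71)·8.71^5/5! = 0.0688977
  f_3 = e^(−10.45)·10.45^5/5! = 0.0300623
Unnormalised posteriors:
  π_1·f_1 = 0.52 × 0.172958 = 0.0899381
  π_2·f_2 = 0.12 × 0.0688977 = 0.00826772
  π_3·f_3 = 0.36 × 0.0300623 = 0.0108224
Normaliser: 0.0899381 + 0.00826772 + 0.0108224 = 0.109028
P(Process 1 | data) ≈ 0.8249

0.8249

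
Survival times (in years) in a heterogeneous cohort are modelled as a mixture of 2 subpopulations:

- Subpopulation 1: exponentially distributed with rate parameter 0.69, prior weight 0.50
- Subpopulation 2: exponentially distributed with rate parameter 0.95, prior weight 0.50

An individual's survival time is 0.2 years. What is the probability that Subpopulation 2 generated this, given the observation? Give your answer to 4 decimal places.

0.5665

Posterior ∝ prior × likelihood, so P(k | x) ∝ P(Z=k) f_k(x); normalise over all components.
Component likelihoods at x = 0.2 years:
  L_1 = 0.601058
  L_2 = 0.785611
Multiply by the mixture weights:
  P(Z=1)·L_1 = 0.50 × 0.601058 = 0.300529
  P(Z=2)·L_2 = 0.50 × 0.785611 = 0.392806
Evidence: 0.300529 + 0.392806 = 0.693335
P(Subpopulation 2 | the observation) = 0.392806 / 0.693335 ≈ 0.5665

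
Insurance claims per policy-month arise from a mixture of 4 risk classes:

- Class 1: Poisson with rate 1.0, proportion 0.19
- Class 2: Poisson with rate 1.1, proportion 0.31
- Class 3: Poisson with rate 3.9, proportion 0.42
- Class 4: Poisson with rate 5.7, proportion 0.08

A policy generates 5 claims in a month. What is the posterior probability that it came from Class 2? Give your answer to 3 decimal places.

0.017

Posterior ∝ prior × likelihood, so P(k | x) ∝ w_k f_k(x); normalise over all components.
Evaluate each component's likelihood at the observed value:
  f_1 = e^(−1.0)·1.0^5/5! = 0.00306566
  f_2 = e^(−1.1)·1.1^5/5! = 0.00446744
  f_3 = e^(−3.9)·3.9^5/5! = 0.152193
  f_4 = e^(−5.7)·5.7^5/5! = 0.16777
Unnormalised posteriors:
  w_1·f_1 = 0.19 × 0.00306566 = 0.000582476
  w_2·f_2 = 0.31 × 0.00446744 = 0.0013849
  w_3·f_3 = 0.42 × 0.152193 = 0.0639209
  w_4·f_4 = 0.08 × 0.16777 = 0.0134216
Sum: 0.000582476 + 0.0013849 + 0.0639209 + 0.0134216 = 0.0793098
P(Class 2 | data) ≈ 0.017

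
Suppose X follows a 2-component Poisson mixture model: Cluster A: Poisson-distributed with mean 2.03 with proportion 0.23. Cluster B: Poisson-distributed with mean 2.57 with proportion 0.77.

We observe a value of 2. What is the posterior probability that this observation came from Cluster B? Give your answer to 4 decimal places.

0.7577

Posterior ∝ prior × likelihood, so P(k | x) ∝ w_k f_k(x); normalise over all components.
Component likelihoods at x = 2:
  f_A = e^(−2.03)·2.03^2/2! = 0.27061
  f_B = e^(−2.57)·2.57^2/2! = 0.252755
Multiply by the mixture weights:
  w_A·f_A = 0.23 × 0.27061 = 0.0622404
  w_B·f_B = 0.77 × 0.252755 = 0.194621
Evidence: 0.0622404 + 0.194621 = 0.256862
Responsibility of Cluster B: 0.194621 / 0.256862 ≈ 0.7577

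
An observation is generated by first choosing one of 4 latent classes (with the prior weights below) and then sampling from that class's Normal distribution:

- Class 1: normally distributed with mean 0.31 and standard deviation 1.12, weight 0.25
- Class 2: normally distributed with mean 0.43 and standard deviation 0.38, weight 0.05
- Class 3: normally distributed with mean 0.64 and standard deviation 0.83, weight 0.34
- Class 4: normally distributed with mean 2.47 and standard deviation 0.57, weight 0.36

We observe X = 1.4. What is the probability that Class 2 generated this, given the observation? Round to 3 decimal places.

0.010

By Bayes' theorem, P(k | x) = π_k f_k(x) / Σ_j π_j f_j(x).
Component likelihoods at x = 1.4:
  f_1 = 0.221831
  f_2 = 0.0403841
  f_3 = 0.316058
  f_4 = 0.120182
Unnormalised posteriors:
  π_1·f_1 = 0.25 × 0.221831 = 0.0554577
  π_2·f_2 = 0.05 × 0.0403841 = 0.00201921
  π_3·f_3 = 0.34 × 0.316058 = 0.10746
  π_4·f_4 = 0.36 × 0.120182 = 0.0432656
Evidence: 0.0554577 + 0.00201921 + 0.10746 + 0.0432656 = 0.208202
P(Class 2 | x) = 0.00201921 / 0.208202 ≈ 0.010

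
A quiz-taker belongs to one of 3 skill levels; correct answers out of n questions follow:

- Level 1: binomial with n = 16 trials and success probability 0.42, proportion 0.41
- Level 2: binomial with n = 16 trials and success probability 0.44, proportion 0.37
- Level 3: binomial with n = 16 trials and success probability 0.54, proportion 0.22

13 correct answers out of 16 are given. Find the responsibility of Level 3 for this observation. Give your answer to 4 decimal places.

By Bayes' theorem, P(k | x) = π_k f_k(x) / Σ_j π_j f_j(x).
Binomial probabilities:
  p_1 = 0.00138265
  p_2 = 0.00227844
  p_3 = 0.0180959
Multiply by the mixture weights:
  π_1·p_1 = 0.41 × 0.00138265 = 0.000566887
  π_2·p_2 = 0.37 × 0.00227844 = 0.000843021
  π_3·p_3 = 0.22 × 0.0180959 = 0.0039811
Normaliser: 0.000566887 + 0.000843021 + 0.0039811 = 0.00539101
P(Level 3 | x) ≈ 0.7385

0.7385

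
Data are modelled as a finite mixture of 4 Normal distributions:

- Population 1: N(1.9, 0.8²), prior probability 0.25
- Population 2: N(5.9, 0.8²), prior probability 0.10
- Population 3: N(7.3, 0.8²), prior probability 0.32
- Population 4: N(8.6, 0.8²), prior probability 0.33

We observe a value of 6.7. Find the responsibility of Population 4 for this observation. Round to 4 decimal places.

0.0611

By Bayes' theorem, P(k | x) = P(Z=k) f_k(x) / Σ_j P(Z=j) f_j(x).
Component likelihoods at x = 6.7:
  f_1 = (1/(0.8·√(2π)))·exp(−(6.7−1.9)²/(2·0.8²)) = 0.498678·exp(-18.00000) = 7.59485e-09
  f_2 = (1/(0.8·√(2π)))·exp(−(6.7−5.9)²/(2·0.8²)) = 0.498678·exp(-0.50000) = 0.302463
  f_3 = (1/(0.8·√(2π)))·exp(−(6.7−7.3)²/(2·0.8²)) = 0.498678·exp(-0.28125) = 0.376422
  f_4 = (1/(0.8·√(2π)))·exp(−(6.7−8.6)²/(2·0.8²)) = 0.498678·exp(-2.82031) = 0.0297149
Weight by the priors:
  P(Z=1)·f_1 = 0.25 × 7.59485e-09 = 1.89871e-09
  P(Z=2)·f_2 = 0.10 × 0.302463 = 0.0302463
  P(Z=3)·f_3 = 0.32 × 0.376422 = 0.120455
  P(Z=4)·f_4 = 0.33 × 0.0297149 = 0.00980591
Denominator: 1.89871e-09 + 0.0302463 + 0.120455 + 0.00980591 = 0.160507
P(Population 4 | the observation) = 0.00980591 / 0.160507 ≈ 0.0611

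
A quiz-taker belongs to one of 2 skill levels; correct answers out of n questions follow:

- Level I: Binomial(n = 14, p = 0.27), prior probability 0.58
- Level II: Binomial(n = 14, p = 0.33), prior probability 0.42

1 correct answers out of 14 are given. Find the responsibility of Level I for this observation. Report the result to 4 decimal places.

0.7751

The responsibility of component k is P(Z=k) f_k(x) divided by Σ_j P(Z=j) f_j(x).
Component likelihoods at x = 1 correct answers out of 14:
  p_I = 0.0631959
  p_II = 0.0253288
Weight by the priors:
  P(Z=I)·p_I = 0.58 × 0.0631959 = 0.0366536
  P(Z=II)·p_II = 0.42 × 0.0253288 = 0.0106381
Marginal: 0.0366536 + 0.0106381 = 0.0472917
P(Level I | data) ≈ 0.7751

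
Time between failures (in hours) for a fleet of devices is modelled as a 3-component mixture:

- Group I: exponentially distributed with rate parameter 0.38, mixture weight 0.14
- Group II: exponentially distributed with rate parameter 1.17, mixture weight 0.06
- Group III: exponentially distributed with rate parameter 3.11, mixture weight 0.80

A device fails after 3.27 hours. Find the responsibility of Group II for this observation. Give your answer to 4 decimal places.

Apply Bayes' rule: the posterior for each component is proportional to its prior times its likelihood at x.
Evaluate each component's likelihood at the observed value:
  f_I = 0.38·e^(−0.38·3.27) = 0.38·e^(−1.2426) = 0.10968
  f_II = 1.17·e^(−1.17·3.27) = 1.17·e^(−3.8259) = 0.0255046
  f_III = 3.11·e^(−3.11·3.27) = 3.11·e^(−10.1697) = 0.000119156
Unnormalised posteriors:
  π_I·f_I = 0.14 × 0.10968 = 0.0153553
  π_II·f_II = 0.06 × 0.0255046 = 0.00153028
  π_III·f_III = 0.80 × 0.000119156 = 9.53248e-05
Marginal: 0.0153553 + 0.00153028 + 9.53248e-05 = 0.0169809
So the posterior for Group II is 0.00153028 / 0.0169809 ≈ 0.0901.

0.0901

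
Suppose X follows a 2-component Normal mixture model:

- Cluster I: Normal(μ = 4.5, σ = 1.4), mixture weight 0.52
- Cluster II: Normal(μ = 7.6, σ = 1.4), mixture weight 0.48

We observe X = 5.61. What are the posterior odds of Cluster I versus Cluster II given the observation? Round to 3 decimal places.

Posterior odds = (π_i f_i(x)) / (π_j f_j(x)); the normalising sum cancels.
Evaluate each component's likelihood at the observed value:
  f_I = (1/(1.4·√(2π)))·exp(−(5.61−4.5)²/(2·1.4²)) = 0.284959·exp(-0.31431) = 0.208103
  f_II = (1/(1.4·√(2π)))·exp(−(5.61−7.6)²/(2·1.4²)) = 0.284959·exp(-1.01023) = 0.103764
Posterior odds = (π_I·f_I) / (π_II·f_II) = (0.52·0.208103) / (0.48·0.103764) = 0.108214 / 0.0498065 ≈ 2.173

2.173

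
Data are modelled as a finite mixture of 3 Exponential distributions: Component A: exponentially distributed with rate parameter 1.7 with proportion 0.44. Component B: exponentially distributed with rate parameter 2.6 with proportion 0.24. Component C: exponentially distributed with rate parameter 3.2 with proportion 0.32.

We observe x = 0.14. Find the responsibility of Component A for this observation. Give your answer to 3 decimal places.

0.351

Posterior ∝ prior × likelihood, so P(k | x) ∝ π_k f_k(x); normalise over all components.
Component likelihoods at x = 0.14:
  L_A = 1.33994
  L_B = 1.80672
  L_C = 2.04449
Weight by the priors:
  π_A·L_A = 0.44 × 1.33994 = 0.589576
  π_B·L_B = 0.24 × 1.80672 = 0.433612
  π_C·L_C = 0.32 × 2.04449 = 0.654238
Evidence: 0.589576 + 0.433612 + 0.654238 = 1.67743
P(Component A | 0.14) = 0.589576 / 1.67743 ≈ 0.351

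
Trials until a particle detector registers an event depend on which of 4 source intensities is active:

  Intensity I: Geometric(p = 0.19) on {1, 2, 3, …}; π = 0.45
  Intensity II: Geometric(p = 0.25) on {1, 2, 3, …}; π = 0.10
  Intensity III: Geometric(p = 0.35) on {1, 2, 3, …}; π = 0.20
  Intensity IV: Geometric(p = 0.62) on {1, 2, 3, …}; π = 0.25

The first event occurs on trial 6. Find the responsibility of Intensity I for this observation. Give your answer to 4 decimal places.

0.6611

Posterior ∝ prior × likelihood, so P(k | x) ∝ w_k f_k(x); normalise over all components.
Component likelihoods at x = 6:
  f_I = 0.19·(1−0.19)^5 = 0.19·0.348678 = 0.0662489
  f_II = 0.25·(1−0.25)^5 = 0.25·0.237305 = 0.0593262
  f_III = 0.35·(1−0.35)^5 = 0.35·0.116029 = 0.0406102
  f_IV = 0.62·(1−0.62)^5 = 0.62·0.00792352 = 0.00491258
Multiply by the mixture weights:
  w_I·f_I = 0.45 × 0.0662489 = 0.029812
  w_II·f_II = 0.10 × 0.0593262 = 0.00593262
  w_III·f_III = 0.20 × 0.0406102 = 0.00812203
  w_IV·f_IV = 0.25 × 0.00491258 = 0.00122815
Evidence: 0.029812 + 0.00593262 + 0.00812203 + 0.00122815 = 0.0450948
Responsibility of Intensity I: 0.029812 / 0.0450948 ≈ 0.6611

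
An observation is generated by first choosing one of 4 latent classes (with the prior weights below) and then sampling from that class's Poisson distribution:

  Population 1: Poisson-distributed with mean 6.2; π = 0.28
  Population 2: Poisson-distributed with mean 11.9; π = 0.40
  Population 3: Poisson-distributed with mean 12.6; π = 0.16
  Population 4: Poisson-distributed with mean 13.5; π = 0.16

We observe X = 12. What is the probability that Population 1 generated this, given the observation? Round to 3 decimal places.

0.045

The responsibility of component k is w_k f_k(x) divided by Σ_j w_j f_j(x).
Evaluate each component's likelihood at the observed value:
  p_1 = 0.013669
  p_2 = 0.11432
  p_3 = 0.11272
  p_4 = 0.10488
Prior × likelihood for each component:
  w_1·p_1 = 0.28 × 0.013669 = 0.00382733
  w_2·p_2 = 0.40 × 0.11432 = 0.045728
  w_3·p_3 = 0.16 × 0.11272 = 0.0180351
  w_4·p_4 = 0.16 × 0.10488 = 0.0167808
Normaliser: 0.00382733 + 0.045728 + 0.0180351 + 0.0167808 = 0.0843713
P(Population 1 | data) ≈ 0.045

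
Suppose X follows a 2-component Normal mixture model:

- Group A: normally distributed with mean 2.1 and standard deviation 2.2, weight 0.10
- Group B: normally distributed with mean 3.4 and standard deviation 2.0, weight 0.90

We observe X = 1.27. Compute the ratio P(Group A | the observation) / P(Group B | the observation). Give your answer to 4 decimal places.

0.1659

Only the two components matter; the odds are (w_i f_i(x)) / (w_j f_j(x)).
Normal densities:
  L_A = 0.168881
  L_B = 0.113132
0.0168881 / 0.101819 ≈ 0.1659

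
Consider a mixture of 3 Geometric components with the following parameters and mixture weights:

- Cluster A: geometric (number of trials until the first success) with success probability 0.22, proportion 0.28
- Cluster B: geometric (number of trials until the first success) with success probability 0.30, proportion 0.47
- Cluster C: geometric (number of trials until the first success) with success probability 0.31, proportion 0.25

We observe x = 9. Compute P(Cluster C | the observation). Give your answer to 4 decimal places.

Apply Bayes' rule: the posterior for each component is proportional to its prior times its likelihood at x.
Component likelihoods at x = 9:
  p_A = 0.22·(1−0.22)^8 = 0.22·0.137011 = 0.0301425
  p_B = 0.30·(1−0.30)^8 = 0.30·0.057648 = 0.0172944
  p_C = 0.31·(1−0.31)^8 = 0.31·0.0513798 = 0.0159277
Weight by the priors:
  π_A·p_A = 0.28 × 0.0301425 = 0.0084399
  π_B·p_B = 0.47 × 0.0172944 = 0.00812837
  π_C·p_C = 0.25 × 0.0159277 = 0.00398194
Normaliser: 0.0084399 + 0.00812837 + 0.00398194 = 0.0205502
P(Cluster C | x) ≈ 0.1938

0.1938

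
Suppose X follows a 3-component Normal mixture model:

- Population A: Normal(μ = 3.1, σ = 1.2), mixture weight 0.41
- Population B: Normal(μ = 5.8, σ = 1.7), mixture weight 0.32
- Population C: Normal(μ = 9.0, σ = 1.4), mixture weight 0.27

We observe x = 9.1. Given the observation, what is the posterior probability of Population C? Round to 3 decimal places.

0.871

By Bayes' theorem, P(k | x) = π_k f_k(x) / Σ_j π_j f_j(x).
Component likelihoods at x = 9.1:
  f_A = 1.23893e-06
  f_B = 0.0356627
  f_C = 0.284233
Weight by the priors:
  π_A·f_A = 0.41 × 1.23893e-06 = 5.07963e-07
  π_B·f_B = 0.32 × 0.0356627 = 0.0114121
  π_C·f_C = 0.27 × 0.284233 = 0.0767428
Sum: 5.07963e-07 + 0.0114121 + 0.0767428 = 0.0881554
So the posterior for Population C is 0.0767428 / 0.0881554 ≈ 0.871.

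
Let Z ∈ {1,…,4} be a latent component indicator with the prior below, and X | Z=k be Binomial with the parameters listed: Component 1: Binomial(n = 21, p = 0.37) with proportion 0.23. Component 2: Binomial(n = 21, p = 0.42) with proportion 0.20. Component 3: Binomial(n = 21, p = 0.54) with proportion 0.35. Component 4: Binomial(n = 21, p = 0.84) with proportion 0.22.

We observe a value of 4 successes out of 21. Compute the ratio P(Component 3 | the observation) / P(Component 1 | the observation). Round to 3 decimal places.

Posterior odds = (w_i f_i(x)) / (w_j f_j(x)); the normalising sum cancels.
Evaluate each component's likelihood at the observed value:
  f_1 = C(21,4)·0.37^4·0.63^17 = 5985·0.0187416·0.000387962 = 0.0435171
  f_2 = C(21,4)·0.42^4·0.58^17 = 5985·0.031117·9.51209e-05 = 0.0177148
  f_3 = C(21,4)·0.54^4·0.46^17 = 5985·0.0850306·1.84877e-06 = 0.000940854
  f_4 = C(21,4)·0.84^4·0.16^17 = 5985·0.497871·2.95148e-14 = 8.7947e-11
Odds = (0.35/0.23) × (0.000940854/0.0435171) = 1.52174 × 0.0216203 ≈ 0.033

0.033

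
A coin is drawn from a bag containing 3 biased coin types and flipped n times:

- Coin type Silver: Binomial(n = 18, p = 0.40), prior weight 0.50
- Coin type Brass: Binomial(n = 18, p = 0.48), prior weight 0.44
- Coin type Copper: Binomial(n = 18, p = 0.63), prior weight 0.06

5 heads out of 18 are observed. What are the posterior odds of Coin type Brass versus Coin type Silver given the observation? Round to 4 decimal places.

Only the two components matter; the odds are (π_i f_i(x)) / (π_j f_j(x)).
Evaluate each component's likelihood at the observed value:
  f_Silver = C(18,5)·0.40^5·0.60^13 = 8568·0.01024·0.00130607 = 0.11459
  f_Brass = C(18,5)·0.48^5·0.52^13 = 8568·0.0254804·0.000203256 = 0.0443741
  f_Copper = C(18,5)·0.63^5·0.37^13 = 8568·0.0992437·2.43569e-06 = 0.00207112
Posterior odds = (π_Brass·f_Brass) / (π_Silver·f_Silver) = (0.44·0.0443741) / (0.50·0.11459) = 0.0195246 / 0.0572949 ≈ 0.3408

0.3408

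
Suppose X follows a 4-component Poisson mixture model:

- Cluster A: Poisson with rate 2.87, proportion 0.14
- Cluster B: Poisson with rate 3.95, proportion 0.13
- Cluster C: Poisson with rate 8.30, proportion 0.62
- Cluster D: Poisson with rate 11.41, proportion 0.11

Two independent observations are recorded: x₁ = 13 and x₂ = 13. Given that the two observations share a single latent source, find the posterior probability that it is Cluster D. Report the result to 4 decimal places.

0.5805

The responsibility of component k is P(Z=k) f_k(x) divided by Σ_j P(Z=j) f_j(x).
Since both observations come from the same component, the likelihood for component k is f_k(x₁)·f_k(x₂).
  f_A = [e^(−2.87)·2.87^13/13! = 8.1613e-06] × [8.1613e-06] = 6.66068e-11
  f_B = [e^(−3.95)·3.95^13/13! = 0.000176205] × [0.000176205] = 3.10483e-08
  f_C = [e^(−8.30)·8.30^13/13! = 0.0354071] × [0.0354071] = 0.00125366
  f_D = [e^(−11.41)·11.41^13/13! = 0.0988856] × [0.0988856] = 0.00977836
Unnormalised posteriors:
  P(Z=A)·f_A = 0.14 × 6.66068e-11 = 9.32495e-12
  P(Z=B)·f_B = 0.13 × 3.10483e-08 = 4.03628e-09
  P(Z=C)·f_C = 0.62 × 0.00125366 = 0.000777272
  P(Z=D)·f_D = 0.11 × 0.00977836 = 0.00107562
Normaliser: 9.32495e-12 + 4.03628e-09 + 0.000777272 + 0.00107562 = 0.0018529
P(Cluster D | x₁, x₂) = 0.00107562 / 0.0018529 ≈ 0.5805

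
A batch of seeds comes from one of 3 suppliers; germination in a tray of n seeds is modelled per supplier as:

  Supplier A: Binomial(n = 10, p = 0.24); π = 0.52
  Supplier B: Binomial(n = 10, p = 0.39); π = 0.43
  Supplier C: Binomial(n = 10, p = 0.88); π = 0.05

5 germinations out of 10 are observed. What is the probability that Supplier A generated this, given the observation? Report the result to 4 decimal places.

0.2423

Posterior ∝ prior × likelihood, so P(k | x) ∝ w_k f_k(x); normalise over all components.
Evaluate each component's likelihood at the observed value:
  L_A = 0.0508774
  L_B = 0.192032
  L_C = 0.00330918
Prior × likelihood for each component:
  w_A·L_A = 0.52 × 0.0508774 = 0.0264562
  w_B·L_B = 0.43 × 0.192032 = 0.0825736
  w_C·L_C = 0.05 × 0.00330918 = 0.000165459
Denominator: 0.0264562 + 0.0825736 + 0.000165459 = 0.109195
Responsibility of Supplier A: 0.0264562 / 0.109195 ≈ 0.2423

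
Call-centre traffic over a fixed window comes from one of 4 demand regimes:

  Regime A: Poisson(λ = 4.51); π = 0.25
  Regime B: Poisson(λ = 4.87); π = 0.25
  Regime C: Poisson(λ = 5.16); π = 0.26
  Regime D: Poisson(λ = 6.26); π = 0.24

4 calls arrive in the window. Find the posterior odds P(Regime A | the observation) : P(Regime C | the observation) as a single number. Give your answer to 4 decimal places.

1.0749

Since P(k|x) ∝ π_k f_k(x), the posterior odds are π_i f_i(x) / (π_j f_j(x)).
Poisson probabilities:
  L_A = 0.189595
  L_B = 0.179842
  L_C = 0.169601
  L_D = 0.122293
Odds = (0.25/0.26) × (0.189595/0.169601) = 0.961538 × 1.11789 ≈ 1.0749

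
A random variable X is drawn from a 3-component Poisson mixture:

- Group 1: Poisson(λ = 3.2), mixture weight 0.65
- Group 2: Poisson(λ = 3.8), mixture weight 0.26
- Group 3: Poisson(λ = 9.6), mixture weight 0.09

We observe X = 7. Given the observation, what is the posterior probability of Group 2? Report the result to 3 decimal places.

By Bayes' theorem, P(k | x) = π_k f_k(x) / Σ_j π_j f_j(x).
Poisson probabilities:
  p_1 = e^(−3.2)·3.2^7/7! = 0.0277893
  p_2 = e^(−3.8)·3.8^7/7! = 0.050785
  p_3 = e^(−9.6)·9.6^7/7! = 0.100981
Multiply by the mixture weights:
  π_1·p_1 = 0.65 × 0.0277893 = 0.018063
  π_2·p_2 = 0.26 × 0.050785 = 0.0132041
  π_3·p_3 = 0.09 × 0.100981 = 0.00908832
Normaliser: 0.018063 + 0.0132041 + 0.00908832 = 0.0403554
So the posterior for Group 2 is 0.0132041 / 0.0403554 ≈ 0.327.

0.327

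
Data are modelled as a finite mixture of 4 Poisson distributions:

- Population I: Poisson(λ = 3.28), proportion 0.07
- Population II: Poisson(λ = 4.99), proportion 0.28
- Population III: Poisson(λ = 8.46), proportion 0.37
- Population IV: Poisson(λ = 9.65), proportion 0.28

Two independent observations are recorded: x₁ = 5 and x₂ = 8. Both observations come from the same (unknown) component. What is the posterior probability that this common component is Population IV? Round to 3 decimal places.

0.174

By Bayes' theorem, P(k | x) = π_k f_k(x) / Σ_j π_j f_j(x).
Since both observations come from the same component, the likelihood for component k is f_k(x₁)·f_k(x₂).
  L_I = [0.119043] × [0.0125021] = 0.00148829
  L_II = [0.175466] × [0.0648865] = 0.0113854
  L_III = [0.0764785] × [0.13782] = 0.0105402
  L_IV = [0.0449276] × [0.120159] = 0.00539846
Prior × likelihood for each component:
  π_I·L_I = 0.07 × 0.00148829 = 0.00010418
  π_II·L_II = 0.28 × 0.0113854 = 0.0031879
  π_III·L_III = 0.37 × 0.0105402 = 0.00389989
  π_IV·L_IV = 0.28 × 0.00539846 = 0.00151157
Denominator: 0.00010418 + 0.0031879 + 0.00389989 + 0.00151157 = 0.00870353
P(Population IV | x) ≈ 0.174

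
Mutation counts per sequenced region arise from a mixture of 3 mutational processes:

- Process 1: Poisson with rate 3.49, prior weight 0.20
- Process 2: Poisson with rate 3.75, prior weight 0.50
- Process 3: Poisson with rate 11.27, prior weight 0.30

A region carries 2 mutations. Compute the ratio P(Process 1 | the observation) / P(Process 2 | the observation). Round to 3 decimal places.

Since P(k|x) ∝ π_k f_k(x), the posterior odds are π_i f_i(x) / (π_j f_j(x)).
Component likelihoods at x = 2 mutations:
  f_1 = e^(−3.49)·3.49^2/2! = 0.185752
  f_2 = e^(−3.75)·3.75^2/2! = 0.165359
  f_3 = e^(−11.27)·11.27^2/2! = 0.00080969
Odds = (0.20/0.50) × (0.185752/0.165359) = 0.4 × 1.12332 ≈ 0.449

0.449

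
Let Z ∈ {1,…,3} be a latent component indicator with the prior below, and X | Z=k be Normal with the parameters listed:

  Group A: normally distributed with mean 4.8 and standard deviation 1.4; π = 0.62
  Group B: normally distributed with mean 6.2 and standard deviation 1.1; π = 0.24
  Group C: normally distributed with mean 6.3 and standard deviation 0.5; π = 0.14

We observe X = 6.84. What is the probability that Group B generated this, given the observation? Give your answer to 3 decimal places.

Posterior ∝ prior × likelihood, so P(k | x) ∝ π_k f_k(x); normalise over all components.
Component likelihoods at x = 6.84:
  L_A = 0.0985646
  L_B = 0.306204
  L_C = 0.445307
Prior × likelihood for each component:
  π_A·L_A = 0.62 × 0.0985646 = 0.06111
  π_B·L_B = 0.24 × 0.306204 = 0.0734889
  π_C·L_C = 0.14 × 0.445307 = 0.062343
Marginal: 0.06111 + 0.0734889 + 0.062343 = 0.196942
P(Group B | the observation) ≈ 0.373

0.373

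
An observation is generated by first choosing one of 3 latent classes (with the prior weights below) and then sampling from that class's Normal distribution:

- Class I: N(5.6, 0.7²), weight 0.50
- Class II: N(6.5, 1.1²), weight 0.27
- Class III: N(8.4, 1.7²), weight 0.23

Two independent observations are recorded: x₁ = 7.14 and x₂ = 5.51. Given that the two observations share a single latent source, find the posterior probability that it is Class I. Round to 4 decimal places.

0.3914

By Bayes' theorem, P(k | x) = π_k f_k(x) / Σ_j π_j f_j(x).
Since both observations come from the same component, the likelihood for component k is f_k(x₁)·f_k(x₂).
  f_I = [0.050678] × [0.565226] = 0.0286445
  f_II = [0.306204] × [0.241896] = 0.0740693
  f_III = [0.178309] × [0.055323] = 0.00986458
Prior × likelihood for each component:
  π_I·f_I = 0.50 × 0.0286445 = 0.0143223
  π_II·f_II = 0.27 × 0.0740693 = 0.0199987
  π_III·f_III = 0.23 × 0.00986458 = 0.00226885
Normaliser: 0.0143223 + 0.0199987 + 0.00226885 = 0.0365898
Responsibility of Class I: 0.0143223 / 0.0365898 ≈ 0.3914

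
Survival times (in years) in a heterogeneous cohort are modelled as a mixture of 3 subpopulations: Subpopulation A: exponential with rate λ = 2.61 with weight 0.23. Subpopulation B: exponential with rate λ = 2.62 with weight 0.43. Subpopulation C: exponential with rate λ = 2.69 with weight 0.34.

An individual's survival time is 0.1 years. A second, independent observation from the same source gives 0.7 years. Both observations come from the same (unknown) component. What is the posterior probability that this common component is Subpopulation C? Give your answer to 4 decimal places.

0.3392

P(component k | x) = w_k·f_k(x) / marginal(x), where marginal(x) = Σ_j w_j·f_j(x).
Since both observations come from the same component, the likelihood for component k is f_k(x₁)·f_k(x₂).
  p_A = [2.01043] × [0.419937] = 0.844256
  p_B = [2.01612] × [0.418606] = 0.843959
  p_C = [2.05555] × [0.409238] = 0.841207
Weight by the priors:
  w_A·p_A = 0.23 × 0.844256 = 0.194179
  w_B·p_B = 0.43 × 0.843959 = 0.362902
  w_C·p_C = 0.34 × 0.841207 = 0.28601
Marginal: 0.194179 + 0.362902 + 0.28601 = 0.843092
P(Subpopulation C | data) ≈ 0.3392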